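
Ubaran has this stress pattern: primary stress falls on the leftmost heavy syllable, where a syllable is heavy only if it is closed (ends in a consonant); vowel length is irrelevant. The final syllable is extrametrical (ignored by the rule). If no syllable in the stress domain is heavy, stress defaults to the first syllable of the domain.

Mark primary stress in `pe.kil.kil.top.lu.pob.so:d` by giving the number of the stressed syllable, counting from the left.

The final syllable (7, so:d) is extrametrical; the stress domain is syllables 1–6.
Weights: 1 pe L, 2 kil H, 3 kil H, 4 top H, 5 lu L, 6 pob H.
Heavy syllables in the domain: 2, 3, 4, 6. The leftmost is syllable 2 (kil).
Primary stress: syllable 2 → pe.ˈkil.kil.top.lu.pob.so:d.

2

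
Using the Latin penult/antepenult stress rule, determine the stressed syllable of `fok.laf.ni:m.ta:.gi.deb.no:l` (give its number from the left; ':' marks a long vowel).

Classical Latin: stress the penult if heavy (long vowel or closed), else the antepenult.
Weights: 5 gi L, 6 deb H, 7 no:l H.
The penult (syllable 6, deb) is heavy, so it takes stress.
Stress on syllable 6: fok.laf.ni:m.ta:.gi.ˈdeb.no:l.

6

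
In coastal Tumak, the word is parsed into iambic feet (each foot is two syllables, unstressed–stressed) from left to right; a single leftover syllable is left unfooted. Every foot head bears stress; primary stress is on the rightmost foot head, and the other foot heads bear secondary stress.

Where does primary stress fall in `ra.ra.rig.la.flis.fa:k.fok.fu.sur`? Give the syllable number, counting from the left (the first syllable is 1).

8

Parse left to right into iambic (σˈσ) feet: (ra.ˈra) (rig.ˈla) (flis.ˈfa:k) (fok.ˈfu) sur. Syllable 9 is left unfooted.
Foot heads (stressed positions): 2, 4, 6, 8.
End Rule Rightmost: primary stress on the rightmost head = syllable 8.
Primary stress: syllable 8 → ra.ra.rig.la.flis.fa:k.fok.ˈfu.sur.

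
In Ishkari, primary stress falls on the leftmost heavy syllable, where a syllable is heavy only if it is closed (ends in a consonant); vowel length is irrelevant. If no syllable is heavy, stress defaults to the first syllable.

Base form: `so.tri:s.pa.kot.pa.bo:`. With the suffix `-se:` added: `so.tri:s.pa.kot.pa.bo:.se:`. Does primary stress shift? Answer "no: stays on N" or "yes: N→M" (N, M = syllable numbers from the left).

no: stays on 2

Base `so.tri:s.pa.kot.pa.bo:` (6 syllables):
  Weights: 1 so L, 2 tri:s H, 3 pa L, 4 kot H, 5 pa L, 6 bo: L.
  Heavy syllables in the domain: 2, 4. The leftmost is syllable 2 (tri:s).
  → primary stress on syllable 2.
Suffixed `so.tri:s.pa.kot.pa.bo:.se:` (7 syllables):
  Weights: 1 so L, 2 tri:s H, 3 pa L, 4 kot H, 5 pa L, 6 bo: L, 7 se: L.
  Heavy syllables in the domain: 2, 4. The leftmost is syllable 2 (tri:s).
  → primary stress on syllable 2.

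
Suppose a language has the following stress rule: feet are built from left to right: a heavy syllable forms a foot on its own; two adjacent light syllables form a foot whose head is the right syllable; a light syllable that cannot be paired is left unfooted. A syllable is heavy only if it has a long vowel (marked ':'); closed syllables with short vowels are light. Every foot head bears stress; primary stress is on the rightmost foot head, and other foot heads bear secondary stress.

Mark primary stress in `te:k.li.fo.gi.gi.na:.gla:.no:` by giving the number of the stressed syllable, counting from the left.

8

Weights: 1 te:k H, 2 li L, 3 fo L, 4 gi L, 5 gi L, 6 na: H, 7 gla: H, 8 no: H.
Parse left to right (heavy = foot alone; LL = one foot; stranded L unfooted): (ˈte:k) (li.ˈfo) (gi.ˈgi) (ˈna:) (ˈgla:) (ˈno:).
Foot heads: 1, 3, 5, 6, 7, 8.
Primary stress on the rightmost head = syllable 8.
Primary stress: syllable 8 → te:k.li.fo.gi.gi.na:.gla:.ˈno:.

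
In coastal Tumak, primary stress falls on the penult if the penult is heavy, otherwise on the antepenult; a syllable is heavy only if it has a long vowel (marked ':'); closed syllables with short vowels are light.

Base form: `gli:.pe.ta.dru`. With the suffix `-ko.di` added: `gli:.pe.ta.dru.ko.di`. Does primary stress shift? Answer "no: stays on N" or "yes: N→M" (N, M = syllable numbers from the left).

yes: 2→4

Base `gli:.pe.ta.dru` (4 syllables):
  Weights: 2 pe L, 3 ta L, 4 dru L.
  The penult (syllable 3, ta) is light, so stress falls on the antepenult (syllable 2, pe).
  → primary stress on syllable 2.
Suffixed `gli:.pe.ta.dru.ko.di` (6 syllables):
  Weights: 4 dru L, 5 ko L, 6 di L.
  The penult (syllable 5, ko) is light, so stress falls on the antepenult (syllable 4, dru).
  → primary stress on syllable 4.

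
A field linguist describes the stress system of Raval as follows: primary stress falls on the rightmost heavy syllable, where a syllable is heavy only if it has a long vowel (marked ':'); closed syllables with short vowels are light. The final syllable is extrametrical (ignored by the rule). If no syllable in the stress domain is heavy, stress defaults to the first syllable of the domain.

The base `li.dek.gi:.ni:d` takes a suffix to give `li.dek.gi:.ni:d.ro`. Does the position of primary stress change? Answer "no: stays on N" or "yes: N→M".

yes: 3→4

Base `li.dek.gi:.ni:d` (4 syllables):
  The final syllable (4, ni:d) is extrametrical; the stress domain is syllables 1–3.
  Weights: 1 li L, 2 dek L, 3 gi: H.
  Heavy syllables in the domain: 3. The rightmost is syllable 3 (gi:).
  → primary stress on syllable 3.
Suffixed `li.dek.gi:.ni:d.ro` (5 syllables):
  The final syllable (5, ro) is extrametrical; the stress domain is syllables 1–4.
  Weights: 1 li L, 2 dek L, 3 gi: H, 4 ni:d H.
  Heavy syllables in the domain: 3, 4. The rightmost is syllable 4 (ni:d).
  → primary stress on syllable 4.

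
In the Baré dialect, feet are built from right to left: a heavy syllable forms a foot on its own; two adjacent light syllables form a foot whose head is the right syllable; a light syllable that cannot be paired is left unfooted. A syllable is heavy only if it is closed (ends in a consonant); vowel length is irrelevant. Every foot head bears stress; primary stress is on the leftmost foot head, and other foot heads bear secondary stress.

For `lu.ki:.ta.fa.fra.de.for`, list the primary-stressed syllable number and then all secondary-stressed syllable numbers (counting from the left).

Weights: 1 lu L, 2 ki: L, 3 ta L, 4 fa L, 5 fra L, 6 de L, 7 for H.
Parse right to left (heavy = foot alone; LL = one foot; stranded L unfooted): (lu.ˈki:) (ta.ˈfa) (fra.ˈde) (ˈfor).
Foot heads: 2, 4, 6, 7.
Primary stress on the leftmost head = syllable 2.
Secondary stress on 4, 6, 7: lu.ˈki:.ta.ˌfa.fra.ˌde.ˌfor.

primary 2, secondary 4, 6, 7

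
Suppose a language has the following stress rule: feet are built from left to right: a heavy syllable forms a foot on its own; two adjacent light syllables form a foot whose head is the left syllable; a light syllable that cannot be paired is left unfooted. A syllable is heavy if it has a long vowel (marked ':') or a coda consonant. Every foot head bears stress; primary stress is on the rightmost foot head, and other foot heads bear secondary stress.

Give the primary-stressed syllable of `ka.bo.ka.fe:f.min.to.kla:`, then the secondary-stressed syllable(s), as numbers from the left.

primary 7, secondary 1, 4, 5

Weights: 1 ka L, 2 bo L, 3 ka L, 4 fe:f H, 5 min H, 6 to L, 7 kla: H.
Parse left to right (heavy = foot alone; LL = one foot; stranded L unfooted): (ˈka.bo) ka (ˈfe:f) (ˈmin) to (ˈkla:).
Foot heads: 1, 4, 5, 7.
Primary stress on the rightmost head = syllable 7.
Secondary stress on 1, 4, 5: ˌka.bo.ka.ˌfe:f.ˌmin.to.ˈkla:.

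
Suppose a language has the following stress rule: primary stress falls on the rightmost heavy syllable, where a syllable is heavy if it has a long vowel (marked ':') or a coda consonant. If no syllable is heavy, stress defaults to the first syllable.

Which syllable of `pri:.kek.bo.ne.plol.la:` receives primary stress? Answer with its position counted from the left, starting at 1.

Weights: 1 pri: H, 2 kek H, 3 bo L, 4 ne L, 5 plol H, 6 la: H.
Heavy syllables in the domain: 1, 2, 5, 6. The rightmost is syllable 6 (la:).
Primary stress: syllable 6 → pri:.kek.bo.ne.plol.ˈla:.

6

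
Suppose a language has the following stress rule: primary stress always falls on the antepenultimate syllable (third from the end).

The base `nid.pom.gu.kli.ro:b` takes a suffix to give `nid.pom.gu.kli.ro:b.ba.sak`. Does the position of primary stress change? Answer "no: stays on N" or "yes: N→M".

yes: 3→5

Base `nid.pom.gu.kli.ro:b` (5 syllables):
  The word has 5 syllables; the antepenultimate syllable (third from the end) is syllable 3 (gu).
  → primary stress on syllable 3.
Suffixed `nid.pom.gu.kli.ro:b.ba.sak` (7 syllables):
  The word has 7 syllables; the antepenultimate syllable (third from the end) is syllable 5 (ro:b).
  → primary stress on syllable 5.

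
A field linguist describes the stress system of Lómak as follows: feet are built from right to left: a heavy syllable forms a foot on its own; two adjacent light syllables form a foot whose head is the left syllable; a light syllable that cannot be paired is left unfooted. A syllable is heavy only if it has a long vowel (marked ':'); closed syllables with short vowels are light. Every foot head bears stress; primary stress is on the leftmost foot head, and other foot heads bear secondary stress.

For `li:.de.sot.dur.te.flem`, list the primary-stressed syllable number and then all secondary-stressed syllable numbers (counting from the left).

primary 1, secondary 3, 5

Weights: 1 li: H, 2 de L, 3 sot L, 4 dur L, 5 te L, 6 flem L.
Parse right to left (heavy = foot alone; LL = one foot; stranded L unfooted): (ˈli:) de (ˈsot.dur) (ˈte.flem).
Foot heads: 1, 3, 5.
Primary stress on the leftmost head = syllable 1.
Secondary stress on 3, 5: ˈli:.de.ˌsot.dur.ˌte.flem.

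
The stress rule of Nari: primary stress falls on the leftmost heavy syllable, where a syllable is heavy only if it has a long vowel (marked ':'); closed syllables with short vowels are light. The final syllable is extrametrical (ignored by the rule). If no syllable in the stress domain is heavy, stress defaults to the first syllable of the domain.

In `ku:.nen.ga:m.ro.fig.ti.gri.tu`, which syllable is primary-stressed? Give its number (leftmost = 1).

1

The final syllable (8, tu) is extrametrical; the stress domain is syllables 1–7.
Weights: 1 ku: H, 2 nen L, 3 ga:m H, 4 ro L, 5 fig L, 6 ti L, 7 gri L.
Heavy syllables in the domain: 1, 3. The leftmost is syllable 1 (ku:).
Primary stress: syllable 1 → ˈku:.nen.ga:m.ro.fig.ti.gri.tu.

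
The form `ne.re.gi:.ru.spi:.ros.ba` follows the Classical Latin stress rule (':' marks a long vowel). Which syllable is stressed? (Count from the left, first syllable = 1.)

6

Classical Latin: stress the penult if heavy (long vowel or closed), else the antepenult.
Weights: 5 spi: H, 6 ros H, 7 ba L.
The penult (syllable 6, ros) is heavy, so it takes stress.
Stress on syllable 6: ne.re.gi:.ru.spi:.ˈros.ba.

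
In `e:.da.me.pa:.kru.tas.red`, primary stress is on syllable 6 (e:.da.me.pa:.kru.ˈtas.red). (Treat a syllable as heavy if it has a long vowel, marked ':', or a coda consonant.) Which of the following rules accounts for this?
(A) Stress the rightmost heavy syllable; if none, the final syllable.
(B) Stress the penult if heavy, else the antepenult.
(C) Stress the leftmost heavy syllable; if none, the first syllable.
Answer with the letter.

Rule A → syllable 7 (observed: 6).
Rule B → syllable 6 ✓.
Rule C → syllable 1 (observed: 6).

B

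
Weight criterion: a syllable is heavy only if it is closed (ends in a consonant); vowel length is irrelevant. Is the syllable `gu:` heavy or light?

`gu:`: long vowel, open (no coda). Open (no coda) → light.

light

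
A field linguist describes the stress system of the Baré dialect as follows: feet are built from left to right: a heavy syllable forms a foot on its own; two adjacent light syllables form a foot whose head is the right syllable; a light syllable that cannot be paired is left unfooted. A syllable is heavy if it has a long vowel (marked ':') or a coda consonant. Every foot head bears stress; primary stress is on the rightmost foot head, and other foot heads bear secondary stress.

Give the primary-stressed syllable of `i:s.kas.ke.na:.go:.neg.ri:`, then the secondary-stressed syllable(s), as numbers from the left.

Weights: 1 i:s H, 2 kas H, 3 ke L, 4 na: H, 5 go: H, 6 neg H, 7 ri: H.
Parse left to right (heavy = foot alone; LL = one foot; stranded L unfooted): (ˈi:s) (ˈkas) ke (ˈna:) (ˈgo:) (ˈneg) (ˈri:).
Foot heads: 1, 2, 4, 5, 6, 7.
Primary stress on the rightmost head = syllable 7.
Secondary stress on 1, 2, 4, 5, 6: ˌi:s.ˌkas.ke.ˌna:.ˌgo:.ˌneg.ˈri:.

primary 7, secondary 1, 2, 4, 5, 6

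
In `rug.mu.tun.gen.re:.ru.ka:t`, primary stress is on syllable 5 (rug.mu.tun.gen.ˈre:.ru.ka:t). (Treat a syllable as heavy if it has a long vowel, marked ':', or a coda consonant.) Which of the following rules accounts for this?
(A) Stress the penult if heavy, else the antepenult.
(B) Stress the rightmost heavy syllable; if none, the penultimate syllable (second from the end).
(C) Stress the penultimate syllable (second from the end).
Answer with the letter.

A

Rule A → syllable 5 ✓.
Rule B → syllable 7 (observed: 5).
Rule C → syllable 6 (observed: 5).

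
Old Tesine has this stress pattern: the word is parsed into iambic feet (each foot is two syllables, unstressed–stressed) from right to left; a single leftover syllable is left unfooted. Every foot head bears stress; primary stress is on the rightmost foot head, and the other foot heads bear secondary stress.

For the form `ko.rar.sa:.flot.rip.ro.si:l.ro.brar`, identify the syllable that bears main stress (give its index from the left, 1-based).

Parse right to left into iambic (σˈσ) feet: ko (rar.ˈsa:) (flot.ˈrip) (ro.ˈsi:l) (ro.ˈbrar). Syllable 1 is left unfooted.
Foot heads (stressed positions): 3, 5, 7, 9.
End Rule Rightmost: primary stress on the rightmost head = syllable 9.
Primary stress: syllable 9 → ko.rar.sa:.flot.rip.ro.si:l.ro.ˈbrar.

9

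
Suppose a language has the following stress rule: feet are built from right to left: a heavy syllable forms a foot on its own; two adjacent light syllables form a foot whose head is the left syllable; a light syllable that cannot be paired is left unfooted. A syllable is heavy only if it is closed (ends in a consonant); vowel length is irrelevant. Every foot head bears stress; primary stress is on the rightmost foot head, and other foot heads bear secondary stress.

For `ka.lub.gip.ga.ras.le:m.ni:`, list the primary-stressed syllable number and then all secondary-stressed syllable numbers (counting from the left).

Weights: 1 ka L, 2 lub H, 3 gip H, 4 ga L, 5 ras H, 6 le:m H, 7 ni: L.
Parse right to left (heavy = foot alone; LL = one foot; stranded L unfooted): ka (ˈlub) (ˈgip) ga (ˈras) (ˈle:m) ni:.
Foot heads: 2, 3, 5, 6.
Primary stress on the rightmost head = syllable 6.
Secondary stress on 2, 3, 5: ka.ˌlub.ˌgip.ga.ˌras.ˈle:m.ni:.

primary 6, secondary 2, 3, 5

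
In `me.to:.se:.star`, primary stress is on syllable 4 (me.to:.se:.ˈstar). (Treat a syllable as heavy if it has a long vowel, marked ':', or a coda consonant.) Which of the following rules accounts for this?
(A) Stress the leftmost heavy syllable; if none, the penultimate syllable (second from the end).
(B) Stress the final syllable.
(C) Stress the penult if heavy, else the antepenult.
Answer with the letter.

Rule A → syllable 2 (observed: 4).
Rule B → syllable 4 ✓.
Rule C → syllable 3 (observed: 4).

B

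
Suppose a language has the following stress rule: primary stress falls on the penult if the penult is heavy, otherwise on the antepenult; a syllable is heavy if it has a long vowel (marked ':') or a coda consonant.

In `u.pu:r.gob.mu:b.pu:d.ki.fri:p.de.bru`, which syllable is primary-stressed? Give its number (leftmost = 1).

7

Weights: 7 fri:p H, 8 de L, 9 bru L.
The penult (syllable 8, de) is light, so stress falls on the antepenult (syllable 7, fri:p).
Primary stress: syllable 7 → u.pu:r.gob.mu:b.pu:d.ki.ˈfri:p.de.bru.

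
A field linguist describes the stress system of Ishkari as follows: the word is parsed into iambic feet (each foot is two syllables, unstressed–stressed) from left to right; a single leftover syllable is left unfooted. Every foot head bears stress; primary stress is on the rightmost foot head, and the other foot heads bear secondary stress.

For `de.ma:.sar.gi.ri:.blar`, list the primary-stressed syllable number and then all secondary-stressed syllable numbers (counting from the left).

primary 6, secondary 2, 4

Parse left to right into iambic (σˈσ) feet: (de.ˈma:) (sar.ˈgi) (ri:.ˈblar).
Foot heads (stressed positions): 2, 4, 6.
End Rule Rightmost: primary stress on the rightmost head = syllable 6.
Secondary stress on 2, 4: de.ˌma:.sar.ˌgi.ri:.ˈblar.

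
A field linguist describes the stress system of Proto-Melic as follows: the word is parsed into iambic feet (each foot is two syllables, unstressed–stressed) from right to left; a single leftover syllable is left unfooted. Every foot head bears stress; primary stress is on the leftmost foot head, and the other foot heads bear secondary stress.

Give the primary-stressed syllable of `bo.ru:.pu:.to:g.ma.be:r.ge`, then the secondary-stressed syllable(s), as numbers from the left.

Parse right to left into iambic (σˈσ) feet: bo (ru:.ˈpu:) (to:g.ˈma) (be:r.ˈge). Syllable 1 is left unfooted.
Foot heads (stressed positions): 3, 5, 7.
End Rule Leftmost: primary stress on the leftmost head = syllable 3.
Secondary stress on 5, 7: bo.ru:.ˈpu:.to:g.ˌma.be:r.ˌge.

primary 3, secondary 5, 7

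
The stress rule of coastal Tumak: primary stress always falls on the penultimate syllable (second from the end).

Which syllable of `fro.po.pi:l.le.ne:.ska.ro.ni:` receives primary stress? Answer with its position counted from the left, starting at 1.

7

The word has 8 syllables; the penultimate syllable (second from the end) is syllable 7 (ro).
Primary stress: syllable 7 → fro.po.pi:l.le.ne:.ska.ˈro.ni:.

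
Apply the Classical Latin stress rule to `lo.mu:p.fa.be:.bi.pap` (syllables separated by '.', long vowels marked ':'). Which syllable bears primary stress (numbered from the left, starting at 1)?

Classical Latin: stress the penult if heavy (long vowel or closed), else the antepenult.
Weights: 4 be: H, 5 bi L, 6 pap H.
The penult (syllable 5, bi) is light, so stress falls on the antepenult (syllable 4, be:).
Stress on syllable 4: lo.mu:p.fa.ˈbe:.bi.pap.

4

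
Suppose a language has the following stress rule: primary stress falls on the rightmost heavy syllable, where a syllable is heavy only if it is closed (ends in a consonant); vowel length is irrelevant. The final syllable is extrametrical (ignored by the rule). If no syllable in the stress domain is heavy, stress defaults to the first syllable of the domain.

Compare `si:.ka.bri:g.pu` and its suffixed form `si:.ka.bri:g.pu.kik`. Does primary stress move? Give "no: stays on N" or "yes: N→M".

Base `si:.ka.bri:g.pu` (4 syllables):
  The final syllable (4, pu) is extrametrical; the stress domain is syllables 1–3.
  Weights: 1 si: L, 2 ka L, 3 bri:g H.
  Heavy syllables in the domain: 3. The rightmost is syllable 3 (bri:g).
  → primary stress on syllable 3.
Suffixed `si:.ka.bri:g.pu.kik` (5 syllables):
  The final syllable (5, kik) is extrametrical; the stress domain is syllables 1–4.
  Weights: 1 si: L, 2 ka L, 3 bri:g H, 4 pu L.
  Heavy syllables in the domain: 3. The rightmost is syllable 3 (bri:g).
  → primary stress on syllable 3.

no: stays on 3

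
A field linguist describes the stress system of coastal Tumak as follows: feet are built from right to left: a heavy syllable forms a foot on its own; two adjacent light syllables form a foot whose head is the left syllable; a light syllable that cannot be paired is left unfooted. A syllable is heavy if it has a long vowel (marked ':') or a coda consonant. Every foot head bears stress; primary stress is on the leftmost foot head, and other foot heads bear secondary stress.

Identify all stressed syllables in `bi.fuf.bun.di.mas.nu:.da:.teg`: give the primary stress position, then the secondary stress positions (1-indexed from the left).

primary 2, secondary 3, 5, 6, 7, 8

Weights: 1 bi L, 2 fuf H, 3 bun H, 4 di L, 5 mas H, 6 nu: H, 7 da: H, 8 teg H.
Parse right to left (heavy = foot alone; LL = one foot; stranded L unfooted): bi (ˈfuf) (ˈbun) di (ˈmas) (ˈnu:) (ˈda:) (ˈteg).
Foot heads: 2, 3, 5, 6, 7, 8.
Primary stress on the leftmost head = syllable 2.
Secondary stress on 3, 5, 6, 7, 8: bi.ˈfuf.ˌbun.di.ˌmas.ˌnu:.ˌda:.ˌteg.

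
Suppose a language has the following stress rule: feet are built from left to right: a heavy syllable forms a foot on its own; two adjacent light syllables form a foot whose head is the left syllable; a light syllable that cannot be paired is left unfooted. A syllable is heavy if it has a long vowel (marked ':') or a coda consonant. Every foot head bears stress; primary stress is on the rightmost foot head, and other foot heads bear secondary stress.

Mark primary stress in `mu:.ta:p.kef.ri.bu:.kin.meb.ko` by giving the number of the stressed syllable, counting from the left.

7

Weights: 1 mu: H, 2 ta:p H, 3 kef H, 4 ri L, 5 bu: H, 6 kin H, 7 meb H, 8 ko L.
Parse left to right (heavy = foot alone; LL = one foot; stranded L unfooted): (ˈmu:) (ˈta:p) (ˈkef) ri (ˈbu:) (ˈkin) (ˈmeb) ko.
Foot heads: 1, 2, 3, 5, 6, 7.
Primary stress on the rightmost head = syllable 7.
Primary stress: syllable 7 → mu:.ta:p.kef.ri.bu:.kin.ˈmeb.ko.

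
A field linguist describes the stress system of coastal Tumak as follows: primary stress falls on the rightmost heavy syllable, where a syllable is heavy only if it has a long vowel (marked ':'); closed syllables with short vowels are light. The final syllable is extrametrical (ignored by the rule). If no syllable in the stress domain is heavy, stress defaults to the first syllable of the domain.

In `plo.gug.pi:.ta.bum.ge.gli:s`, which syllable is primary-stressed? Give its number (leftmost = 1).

The final syllable (7, gli:s) is extrametrical; the stress domain is syllables 1–6.
Weights: 1 plo L, 2 gug L, 3 pi: H, 4 ta L, 5 bum L, 6 ge L.
Heavy syllables in the domain: 3. The rightmost is syllable 3 (pi:).
Primary stress: syllable 3 → plo.gug.ˈpi:.ta.bum.ge.gli:s.

3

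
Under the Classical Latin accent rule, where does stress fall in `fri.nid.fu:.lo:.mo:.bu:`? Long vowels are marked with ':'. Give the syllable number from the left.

5

Classical Latin: stress the penult if heavy (long vowel or closed), else the antepenult.
Weights: 4 lo: H, 5 mo: H, 6 bu: H.
The penult (syllable 5, mo:) is heavy, so it takes stress.
Stress on syllable 5: fri.nid.fu:.lo:.ˈmo:.bu:.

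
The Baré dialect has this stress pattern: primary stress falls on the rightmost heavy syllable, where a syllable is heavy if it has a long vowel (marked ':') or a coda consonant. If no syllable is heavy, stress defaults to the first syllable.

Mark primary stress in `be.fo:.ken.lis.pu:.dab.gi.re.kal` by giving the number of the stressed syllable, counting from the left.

9

Weights: 1 be L, 2 fo: H, 3 ken H, 4 lis H, 5 pu: H, 6 dab H, 7 gi L, 8 re L, 9 kal H.
Heavy syllables in the domain: 2, 3, 4, 5, 6, 9. The rightmost is syllable 9 (kal).
Primary stress: syllable 9 → be.fo:.ken.lis.pu:.dab.gi.re.ˈkal.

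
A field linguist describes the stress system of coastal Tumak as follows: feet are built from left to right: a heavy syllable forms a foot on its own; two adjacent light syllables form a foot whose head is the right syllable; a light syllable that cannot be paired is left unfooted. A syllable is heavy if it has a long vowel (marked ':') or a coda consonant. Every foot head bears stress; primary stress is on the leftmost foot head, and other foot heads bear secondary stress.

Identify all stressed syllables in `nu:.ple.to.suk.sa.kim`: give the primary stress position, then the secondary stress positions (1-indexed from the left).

primary 1, secondary 3, 4, 6

Weights: 1 nu: H, 2 ple L, 3 to L, 4 suk H, 5 sa L, 6 kim H.
Parse left to right (heavy = foot alone; LL = one foot; stranded L unfooted): (ˈnu:) (ple.ˈto) (ˈsuk) sa (ˈkim).
Foot heads: 1, 3, 4, 6.
Primary stress on the leftmost head = syllable 1.
Secondary stress on 3, 4, 6: ˈnu:.ple.ˌto.ˌsuk.sa.ˌkim.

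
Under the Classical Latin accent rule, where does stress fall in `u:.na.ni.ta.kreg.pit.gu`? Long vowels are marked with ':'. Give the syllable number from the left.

Classical Latin: stress the penult if heavy (long vowel or closed), else the antepenult.
Weights: 5 kreg H, 6 pit H, 7 gu L.
The penult (syllable 6, pit) is heavy, so it takes stress.
Stress on syllable 6: u:.na.ni.ta.kreg.ˈpit.gu.

6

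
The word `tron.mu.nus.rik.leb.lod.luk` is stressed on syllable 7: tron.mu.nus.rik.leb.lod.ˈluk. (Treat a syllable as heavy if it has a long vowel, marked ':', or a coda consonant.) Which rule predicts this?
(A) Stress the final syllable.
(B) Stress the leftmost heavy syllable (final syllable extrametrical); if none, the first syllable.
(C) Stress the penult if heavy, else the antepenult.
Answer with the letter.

Rule A → syllable 7 ✓.
Rule B → syllable 1 (observed: 7).
Rule C → syllable 6 (observed: 7).

A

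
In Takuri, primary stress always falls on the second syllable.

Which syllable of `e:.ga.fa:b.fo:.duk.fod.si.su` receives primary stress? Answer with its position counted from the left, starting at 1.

2

The word has 8 syllables; the second syllable is syllable 2 (ga).
Primary stress: syllable 2 → e:.ˈga.fa:b.fo:.duk.fod.si.su.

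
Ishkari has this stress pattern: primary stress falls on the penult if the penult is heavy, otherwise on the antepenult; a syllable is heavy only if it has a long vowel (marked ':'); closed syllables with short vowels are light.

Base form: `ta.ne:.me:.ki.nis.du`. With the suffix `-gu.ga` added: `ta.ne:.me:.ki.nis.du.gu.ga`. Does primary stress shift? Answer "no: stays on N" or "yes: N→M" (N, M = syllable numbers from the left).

yes: 4→6

Base `ta.ne:.me:.ki.nis.du` (6 syllables):
  Weights: 4 ki L, 5 nis L, 6 du L.
  The penult (syllable 5, nis) is light, so stress falls on the antepenult (syllable 4, ki).
  → primary stress on syllable 4.
Suffixed `ta.ne:.me:.ki.nis.du.gu.ga` (8 syllables):
  Weights: 6 du L, 7 gu L, 8 ga L.
  The penult (syllable 7, gu) is light, so stress falls on the antepenult (syllable 6, du).
  → primary stress on syllable 6.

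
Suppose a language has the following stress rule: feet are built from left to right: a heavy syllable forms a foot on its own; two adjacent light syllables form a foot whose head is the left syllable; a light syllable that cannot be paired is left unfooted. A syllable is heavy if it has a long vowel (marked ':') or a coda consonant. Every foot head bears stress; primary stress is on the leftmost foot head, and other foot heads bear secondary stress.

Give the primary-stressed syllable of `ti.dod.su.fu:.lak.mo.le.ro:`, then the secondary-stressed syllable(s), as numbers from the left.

Weights: 1 ti L, 2 dod H, 3 su L, 4 fu: H, 5 lak H, 6 mo L, 7 le L, 8 ro: H.
Parse left to right (heavy = foot alone; LL = one foot; stranded L unfooted): ti (ˈdod) su (ˈfu:) (ˈlak) (ˈmo.le) (ˈro:).
Foot heads: 2, 4, 5, 6, 8.
Primary stress on the leftmost head = syllable 2.
Secondary stress on 4, 5, 6, 8: ti.ˈdod.su.ˌfu:.ˌlak.ˌmo.le.ˌro:.

primary 2, secondary 4, 5, 6, 8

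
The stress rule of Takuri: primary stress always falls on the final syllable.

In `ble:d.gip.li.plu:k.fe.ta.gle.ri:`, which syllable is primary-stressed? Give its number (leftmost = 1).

8

The word has 8 syllables; the final syllable is syllable 8 (ri:).
Primary stress: syllable 8 → ble:d.gip.li.plu:k.fe.ta.gle.ˈri:.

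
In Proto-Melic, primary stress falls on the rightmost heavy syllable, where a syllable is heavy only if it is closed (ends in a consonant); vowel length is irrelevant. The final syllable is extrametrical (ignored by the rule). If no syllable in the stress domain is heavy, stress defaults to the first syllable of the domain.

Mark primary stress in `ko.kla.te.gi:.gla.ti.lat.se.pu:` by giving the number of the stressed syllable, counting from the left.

The final syllable (9, pu:) is extrametrical; the stress domain is syllables 1–8.
Weights: 1 ko L, 2 kla L, 3 te L, 4 gi: L, 5 gla L, 6 ti L, 7 lat H, 8 se L.
Heavy syllables in the domain: 7. The rightmost is syllable 7 (lat).
Primary stress: syllable 7 → ko.kla.te.gi:.gla.ti.ˈlat.se.pu:.

7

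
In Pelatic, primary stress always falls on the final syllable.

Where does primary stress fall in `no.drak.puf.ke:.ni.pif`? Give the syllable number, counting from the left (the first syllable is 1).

The word has 6 syllables; the final syllable is syllable 6 (pif).
Primary stress: syllable 6 → no.drak.puf.ke:.ni.ˈpif.

6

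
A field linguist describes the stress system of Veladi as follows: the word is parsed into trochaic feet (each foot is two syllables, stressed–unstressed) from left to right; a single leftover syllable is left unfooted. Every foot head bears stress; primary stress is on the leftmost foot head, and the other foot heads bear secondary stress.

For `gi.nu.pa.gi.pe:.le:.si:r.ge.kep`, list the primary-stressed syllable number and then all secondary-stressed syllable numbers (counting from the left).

Parse left to right into trochaic (ˈσσ) feet: (ˈgi.nu) (ˈpa.gi) (ˈpe:.le:) (ˈsi:r.ge) kep. Syllable 9 is left unfooted.
Foot heads (stressed positions): 1, 3, 5, 7.
End Rule Leftmost: primary stress on the leftmost head = syllable 1.
Secondary stress on 3, 5, 7: ˈgi.nu.ˌpa.gi.ˌpe:.le:.ˌsi:r.ge.kep.

primary 1, secondary 3, 5, 7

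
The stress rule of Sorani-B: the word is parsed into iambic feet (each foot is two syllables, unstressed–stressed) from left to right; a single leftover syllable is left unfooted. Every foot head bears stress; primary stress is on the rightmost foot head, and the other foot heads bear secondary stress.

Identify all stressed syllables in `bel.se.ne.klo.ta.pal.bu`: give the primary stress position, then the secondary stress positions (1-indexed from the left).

Parse left to right into iambic (σˈσ) feet: (bel.ˈse) (ne.ˈklo) (ta.ˈpal) bu. Syllable 7 is left unfooted.
Foot heads (stressed positions): 2, 4, 6.
End Rule Rightmost: primary stress on the rightmost head = syllable 6.
Secondary stress on 2, 4: bel.ˌse.ne.ˌklo.ta.ˈpal.bu.

primary 6, secondary 2, 4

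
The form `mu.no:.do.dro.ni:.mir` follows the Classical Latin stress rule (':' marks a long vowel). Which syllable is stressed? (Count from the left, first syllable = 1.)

5

Classical Latin: stress the penult if heavy (long vowel or closed), else the antepenult.
Weights: 4 dro L, 5 ni: H, 6 mir H.
The penult (syllable 5, ni:) is heavy, so it takes stress.
Stress on syllable 5: mu.no:.do.dro.ˈni:.mir.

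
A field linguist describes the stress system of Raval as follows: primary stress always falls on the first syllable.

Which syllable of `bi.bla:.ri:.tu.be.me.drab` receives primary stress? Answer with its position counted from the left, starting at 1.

The word has 7 syllables; the first syllable is syllable 1 (bi).
Primary stress: syllable 1 → ˈbi.bla:.ri:.tu.be.me.drab.

1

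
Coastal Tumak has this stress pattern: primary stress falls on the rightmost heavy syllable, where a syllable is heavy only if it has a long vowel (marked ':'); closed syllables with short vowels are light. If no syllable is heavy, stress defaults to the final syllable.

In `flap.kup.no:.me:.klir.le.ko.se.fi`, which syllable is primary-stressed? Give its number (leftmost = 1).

4

Weights: 1 flap L, 2 kup L, 3 no: H, 4 me: H, 5 klir L, 6 le L, 7 ko L, 8 se L, 9 fi L.
Heavy syllables in the domain: 3, 4. The rightmost is syllable 4 (me:).
Primary stress: syllable 4 → flap.kup.no:.ˈme:.klir.le.ko.se.fi.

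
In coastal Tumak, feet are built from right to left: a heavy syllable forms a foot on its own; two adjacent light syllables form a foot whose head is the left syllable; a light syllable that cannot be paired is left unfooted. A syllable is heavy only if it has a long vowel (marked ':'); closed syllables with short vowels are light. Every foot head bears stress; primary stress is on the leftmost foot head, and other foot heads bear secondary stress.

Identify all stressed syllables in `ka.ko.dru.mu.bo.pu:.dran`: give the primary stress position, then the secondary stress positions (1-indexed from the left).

primary 2, secondary 4, 6

Weights: 1 ka L, 2 ko L, 3 dru L, 4 mu L, 5 bo L, 6 pu: H, 7 dran L.
Parse right to left (heavy = foot alone; LL = one foot; stranded L unfooted): ka (ˈko.dru) (ˈmu.bo) (ˈpu:) dran.
Foot heads: 2, 4, 6.
Primary stress on the leftmost head = syllable 2.
Secondary stress on 4, 6: ka.ˈko.dru.ˌmu.bo.ˌpu:.dran.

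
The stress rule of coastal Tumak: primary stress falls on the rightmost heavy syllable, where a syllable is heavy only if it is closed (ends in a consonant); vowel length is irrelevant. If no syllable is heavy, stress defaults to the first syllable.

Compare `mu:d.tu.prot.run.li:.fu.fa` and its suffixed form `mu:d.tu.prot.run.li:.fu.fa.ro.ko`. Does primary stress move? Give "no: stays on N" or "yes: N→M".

Base `mu:d.tu.prot.run.li:.fu.fa` (7 syllables):
  Weights: 1 mu:d H, 2 tu L, 3 prot H, 4 run H, 5 li: L, 6 fu L, 7 fa L.
  Heavy syllables in the domain: 1, 3, 4. The rightmost is syllable 4 (run).
  → primary stress on syllable 4.
Suffixed `mu:d.tu.prot.run.li:.fu.fa.ro.ko` (9 syllables):
  Weights: 1 mu:d H, 2 tu L, 3 prot H, 4 run H, 5 li: L, 6 fu L, 7 fa L, 8 ro L, 9 ko L.
  Heavy syllables in the domain: 1, 3, 4. The rightmost is syllable 4 (run).
  → primary stress on syllable 4.

no: stays on 4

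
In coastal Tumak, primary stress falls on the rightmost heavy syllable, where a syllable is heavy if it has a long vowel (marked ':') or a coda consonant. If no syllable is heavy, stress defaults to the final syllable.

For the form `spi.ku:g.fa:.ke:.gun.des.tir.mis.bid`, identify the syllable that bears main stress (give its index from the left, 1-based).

9

Weights: 1 spi L, 2 ku:g H, 3 fa: H, 4 ke: H, 5 gun H, 6 des H, 7 tir H, 8 mis H, 9 bid H.
Heavy syllables in the domain: 2, 3, 4, 5, 6, 7, 8, 9. The rightmost is syllable 9 (bid).
Primary stress: syllable 9 → spi.ku:g.fa:.ke:.gun.des.tir.mis.ˈbid.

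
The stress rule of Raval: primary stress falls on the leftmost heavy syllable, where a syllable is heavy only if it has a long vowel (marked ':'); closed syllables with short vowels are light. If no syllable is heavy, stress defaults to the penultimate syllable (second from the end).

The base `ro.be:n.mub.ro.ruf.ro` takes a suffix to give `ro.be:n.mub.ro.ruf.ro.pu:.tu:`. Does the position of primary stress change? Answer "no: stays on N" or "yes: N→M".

no: stays on 2

Base `ro.be:n.mub.ro.ruf.ro` (6 syllables):
  Weights: 1 ro L, 2 be:n H, 3 mub L, 4 ro L, 5 ruf L, 6 ro L.
  Heavy syllables in the domain: 2. The leftmost is syllable 2 (be:n).
  → primary stress on syllable 2.
Suffixed `ro.be:n.mub.ro.ruf.ro.pu:.tu:` (8 syllables):
  Weights: 1 ro L, 2 be:n H, 3 mub L, 4 ro L, 5 ruf L, 6 ro L, 7 pu: H, 8 tu: H.
  Heavy syllables in the domain: 2, 7, 8. The leftmost is syllable 2 (be:n).
  → primary stress on syllable 2.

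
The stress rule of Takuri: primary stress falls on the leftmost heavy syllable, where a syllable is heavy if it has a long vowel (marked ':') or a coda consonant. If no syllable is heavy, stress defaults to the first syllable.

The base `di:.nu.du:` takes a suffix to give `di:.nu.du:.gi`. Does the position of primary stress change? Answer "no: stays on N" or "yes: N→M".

Base `di:.nu.du:` (3 syllables):
  Weights: 1 di: H, 2 nu L, 3 du: H.
  Heavy syllables in the domain: 1, 3. The leftmost is syllable 1 (di:).
  → primary stress on syllable 1.
Suffixed `di:.nu.du:.gi` (4 syllables):
  Weights: 1 di: H, 2 nu L, 3 du: H, 4 gi L.
  Heavy syllables in the domain: 1, 3. The leftmost is syllable 1 (di:).
  → primary stress on syllable 1.

no: stays on 1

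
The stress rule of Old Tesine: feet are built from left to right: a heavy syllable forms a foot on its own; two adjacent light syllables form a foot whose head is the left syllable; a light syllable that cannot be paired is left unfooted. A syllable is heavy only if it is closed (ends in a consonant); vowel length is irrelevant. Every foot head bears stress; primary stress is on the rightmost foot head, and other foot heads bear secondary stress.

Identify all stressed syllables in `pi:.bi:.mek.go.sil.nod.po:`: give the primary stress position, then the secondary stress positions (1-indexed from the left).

primary 6, secondary 1, 3, 5

Weights: 1 pi: L, 2 bi: L, 3 mek H, 4 go L, 5 sil H, 6 nod H, 7 po: L.
Parse left to right (heavy = foot alone; LL = one foot; stranded L unfooted): (ˈpi:.bi:) (ˈmek) go (ˈsil) (ˈnod) po:.
Foot heads: 1, 3, 5, 6.
Primary stress on the rightmost head = syllable 6.
Secondary stress on 1, 3, 5: ˌpi:.bi:.ˌmek.go.ˌsil.ˈnod.po:.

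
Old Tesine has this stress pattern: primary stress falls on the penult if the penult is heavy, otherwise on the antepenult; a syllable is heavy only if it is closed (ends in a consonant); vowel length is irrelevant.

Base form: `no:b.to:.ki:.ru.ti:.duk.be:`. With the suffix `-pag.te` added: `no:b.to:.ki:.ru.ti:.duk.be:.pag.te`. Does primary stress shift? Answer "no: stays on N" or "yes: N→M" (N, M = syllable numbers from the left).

Base `no:b.to:.ki:.ru.ti:.duk.be:` (7 syllables):
  Weights: 5 ti: L, 6 duk H, 7 be: L.
  The penult (syllable 6, duk) is heavy, so it takes stress.
  → primary stress on syllable 6.
Suffixed `no:b.to:.ki:.ru.ti:.duk.be:.pag.te` (9 syllables):
  Weights: 7 be: L, 8 pag H, 9 te L.
  The penult (syllable 8, pag) is heavy, so it takes stress.
  → primary stress on syllable 8.

yes: 6→8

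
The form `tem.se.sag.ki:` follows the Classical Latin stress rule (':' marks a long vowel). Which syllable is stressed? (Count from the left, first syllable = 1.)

Classical Latin: stress the penult if heavy (long vowel or closed), else the antepenult.
Weights: 2 se L, 3 sag H, 4 ki: H.
The penult (syllable 3, sag) is heavy, so it takes stress.
Stress on syllable 3: tem.se.ˈsag.ki:.

3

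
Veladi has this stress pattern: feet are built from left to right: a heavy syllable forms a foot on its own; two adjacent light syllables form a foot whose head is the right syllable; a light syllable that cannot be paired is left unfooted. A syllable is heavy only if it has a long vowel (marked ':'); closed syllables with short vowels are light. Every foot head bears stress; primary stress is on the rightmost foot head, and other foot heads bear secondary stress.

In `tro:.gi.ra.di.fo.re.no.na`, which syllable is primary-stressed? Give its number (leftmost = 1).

Weights: 1 tro: H, 2 gi L, 3 ra L, 4 di L, 5 fo L, 6 re L, 7 no L, 8 na L.
Parse left to right (heavy = foot alone; LL = one foot; stranded L unfooted): (ˈtro:) (gi.ˈra) (di.ˈfo) (re.ˈno) na.
Foot heads: 1, 3, 5, 7.
Primary stress on the rightmost head = syllable 7.
Primary stress: syllable 7 → tro:.gi.ra.di.fo.re.ˈno.na.

7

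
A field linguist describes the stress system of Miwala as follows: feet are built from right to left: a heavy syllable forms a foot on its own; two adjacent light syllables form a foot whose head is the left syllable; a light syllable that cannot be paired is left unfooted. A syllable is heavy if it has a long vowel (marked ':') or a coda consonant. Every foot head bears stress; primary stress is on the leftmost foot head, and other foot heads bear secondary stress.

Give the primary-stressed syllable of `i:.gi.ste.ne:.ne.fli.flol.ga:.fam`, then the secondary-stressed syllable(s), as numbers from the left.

primary 1, secondary 2, 4, 5, 7, 8, 9

Weights: 1 i: H, 2 gi L, 3 ste L, 4 ne: H, 5 ne L, 6 fli L, 7 flol H, 8 ga: H, 9 fam H.
Parse right to left (heavy = foot alone; LL = one foot; stranded L unfooted): (ˈi:) (ˈgi.ste) (ˈne:) (ˈne.fli) (ˈflol) (ˈga:) (ˈfam).
Foot heads: 1, 2, 4, 5, 7, 8, 9.
Primary stress on the leftmost head = syllable 1.
Secondary stress on 2, 4, 5, 7, 8, 9: ˈi:.ˌgi.ste.ˌne:.ˌne.fli.ˌflol.ˌga:.ˌfam.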